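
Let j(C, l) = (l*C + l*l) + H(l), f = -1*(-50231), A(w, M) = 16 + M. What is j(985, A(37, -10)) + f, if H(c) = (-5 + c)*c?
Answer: 56183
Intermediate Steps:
H(c) = c*(-5 + c)
f = 50231
j(C, l) = l² + C*l + l*(-5 + l) (j(C, l) = (l*C + l*l) + l*(-5 + l) = (C*l + l²) + l*(-5 + l) = (l² + C*l) + l*(-5 + l) = l² + C*l + l*(-5 + l))
j(985, A(37, -10)) + f = (16 - 10)*(-5 + 985 + 2*(16 - 10)) + 50231 = 6*(-5 + 985 + 2*6) + 50231 = 6*(-5 + 985 + 12) + 50231 = 6*992 + 50231 = 5952 + 50231 = 56183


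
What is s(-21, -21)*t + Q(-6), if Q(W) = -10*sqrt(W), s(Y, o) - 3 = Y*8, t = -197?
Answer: 32505 - 10*I*sqrt(6) ≈ 32505.0 - 24.495*I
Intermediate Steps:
s(Y, o) = 3 + 8*Y (s(Y, o) = 3 + Y*8 = 3 + 8*Y)
s(-21, -21)*t + Q(-6) = (3 + 8*(-21))*(-197) - 10*I*sqrt(6) = (3 - 168)*(-197) - 10*I*sqrt(6) = -165*(-197) - 10*I*sqrt(6) = 32505 - 10*I*sqrt(6)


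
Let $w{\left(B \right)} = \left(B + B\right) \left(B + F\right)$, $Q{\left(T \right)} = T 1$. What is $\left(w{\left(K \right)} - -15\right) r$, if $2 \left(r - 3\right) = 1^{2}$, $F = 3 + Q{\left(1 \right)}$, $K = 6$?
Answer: $\frac{945}{2} \approx 472.5$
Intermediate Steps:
$Q{\left(T \right)} = T$
$F = 4$ ($F = 3 + 1 = 4$)
$r = \frac{7}{2}$ ($r = 3 + \frac{1^{2}}{2} = 3 + \frac{1}{2} \cdot 1 = 3 + \frac{1}{2} = \frac{7}{2} \approx 3.5$)
$w{\left(B \right)} = 2 B \left(4 + B\right)$ ($w{\left(B \right)} = \left(B + B\right) \left(B + 4\right) = 2 B \left(4 + B\right)$)
$\left(w{\left(K \right)} - -15\right) r = \left(2 \cdot 6 \left(4 + 6\right) - -15\right) \frac{7}{2} = \left(2 \cdot 6 \cdot 10 + 15\right) \frac{7}{2} = \left(120 + 15\right) \frac{7}{2} = 135 \cdot \frac{7}{2} = \frac{945}{2}$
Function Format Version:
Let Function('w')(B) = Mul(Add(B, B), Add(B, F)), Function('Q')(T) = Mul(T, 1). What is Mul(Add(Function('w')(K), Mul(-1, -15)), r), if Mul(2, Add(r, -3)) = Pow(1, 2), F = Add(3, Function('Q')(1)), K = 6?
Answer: Rational(945, 2) ≈ 472.50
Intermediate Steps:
Function('Q')(T) = T
F = 4 (F = Add(3, 1) = 4)
r = Rational(7, 2) (r = Add(3, Mul(Rational(1, 2), Pow(1, 2))) = Add(3, Mul(Rational(1, 2), 1)) = Add(3, Rational(1, 2)) = Rational(7, 2) ≈ 3.5000)
Function('w')(B) = Mul(2, B, Add(4, B)) (Function('w')(B) = Mul(Add(B, B), Add(B, 4)) = Mul(Mul(2, B), Add(4, B)) = Mul(2, B, Add(4, B)))
Mul(Add(Function('w')(K), Mul(-1, -15)), r) = Mul(Add(Mul(2, 6, Add(4, 6)), Mul(-1, -15)), Rational(7, 2)) = Mul(Add(Mul(2, 6, 10), 15), Rational(7, 2)) = Mul(Add(120, 15), Rational(7, 2)) = Mul(135, Rational(7, 2)) = Rational(945, 2)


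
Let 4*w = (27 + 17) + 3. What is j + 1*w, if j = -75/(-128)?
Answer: 1579/128 ≈ 12.336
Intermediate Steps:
j = 75/128 (j = -75*(-1/128) = 75/128 ≈ 0.58594)
w = 47/4 (w = ((27 + 17) + 3)/4 = (44 + 3)/4 = (¼)*47 = 47/4 ≈ 11.750)
j + 1*w = 75/128 + 1*(47/4) = 75/128 + 47/4 = 1579/128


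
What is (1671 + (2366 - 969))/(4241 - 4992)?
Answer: -3068/751 ≈ -4.0852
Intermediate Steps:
(1671 + (2366 - 969))/(4241 - 4992) = (1671 + 1397)/(-751) = 3068*(-1/751) = -3068/751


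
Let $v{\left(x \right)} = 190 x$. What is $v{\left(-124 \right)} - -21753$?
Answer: $-1807$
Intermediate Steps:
$v{\left(-124 \right)} - -21753 = 190 \left(-124\right) - -21753 = -23560 + 21753 = -1807$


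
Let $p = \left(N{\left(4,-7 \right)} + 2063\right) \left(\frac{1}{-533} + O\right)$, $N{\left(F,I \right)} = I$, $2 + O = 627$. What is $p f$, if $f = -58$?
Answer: $- \frac{39724370752}{533} \approx -7.453 \cdot 10^{7}$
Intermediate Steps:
$O = 625$ ($O = -2 + 627 = 625$)
$p = \frac{684902944}{533}$ ($p = \left(-7 + 2063\right) \left(\frac{1}{-533} + 625\right) = 2056 \left(- \frac{1}{533} + 625\right) = 2056 \cdot \frac{333124}{533} = \frac{684902944}{533} \approx 1.285 \cdot 10^{6}$)
$p f = \frac{684902944}{533} \left(-58\right) = - \frac{39724370752}{533}$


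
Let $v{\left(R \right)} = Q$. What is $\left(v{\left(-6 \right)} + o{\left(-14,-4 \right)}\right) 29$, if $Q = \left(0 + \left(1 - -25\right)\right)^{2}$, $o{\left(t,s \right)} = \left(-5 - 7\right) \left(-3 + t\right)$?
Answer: $25520$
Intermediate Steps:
$o{\left(t,s \right)} = 36 - 12 t$ ($o{\left(t,s \right)} = - 12 \left(-3 + t\right) = 36 - 12 t$)
$Q = 676$ ($Q = \left(0 + \left(1 + 25\right)\right)^{2} = \left(0 + 26\right)^{2} = 26^{2} = 676$)
$v{\left(R \right)} = 676$
$\left(v{\left(-6 \right)} + o{\left(-14,-4 \right)}\right) 29 = \left(676 + \left(36 - -168\right)\right) 29 = \left(676 + \left(36 + 168\right)\right) 29 = \left(676 + 204\right) 29 = 880 \cdot 29 = 25520$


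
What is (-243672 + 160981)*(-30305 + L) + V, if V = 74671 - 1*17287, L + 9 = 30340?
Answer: -2092582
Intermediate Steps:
L = 30331 (L = -9 + 30340 = 30331)
V = 57384 (V = 74671 - 17287 = 57384)
(-243672 + 160981)*(-30305 + L) + V = (-243672 + 160981)*(-30305 + 30331) + 57384 = -82691*26 + 57384 = -2149966 + 57384 = -2092582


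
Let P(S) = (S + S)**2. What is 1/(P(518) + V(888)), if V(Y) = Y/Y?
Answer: 1/1073297 ≈ 9.3171e-7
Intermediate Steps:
V(Y) = 1
P(S) = 4*S**2 (P(S) = (2*S)**2 = 4*S**2)
1/(P(518) + V(888)) = 1/(4*518**2 + 1) = 1/(4*268324 + 1) = 1/(1073296 + 1) = 1/1073297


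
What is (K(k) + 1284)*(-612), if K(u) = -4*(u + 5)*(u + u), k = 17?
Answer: 1045296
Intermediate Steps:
K(u) = -8*u*(5 + u) (K(u) = -4*(5 + u)*2*u = -8*u*(5 + u))
(K(k) + 1284)*(-612) = (-8*17*(5 + 17) + 1284)*(-612) = (-8*17*22 + 1284)*(-612) = (-2992 + 1284)*(-612) = -1708*(-612) = 1045296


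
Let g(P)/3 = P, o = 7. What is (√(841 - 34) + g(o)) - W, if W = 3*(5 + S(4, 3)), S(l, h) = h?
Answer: -3 + √807 ≈ 25.408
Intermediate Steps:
g(P) = 3*P
W = 24 (W = 3*(5 + 3) = 3*8 = 24)
(√(841 - 34) + g(o)) - W = (√(841 - 34) + 3*7) - 1*24 = (√807 + 21) - 24 = (21 + √807) - 24 = -3 + √807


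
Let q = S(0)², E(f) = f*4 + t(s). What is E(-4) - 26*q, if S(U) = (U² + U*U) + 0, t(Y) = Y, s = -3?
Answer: -19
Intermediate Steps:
S(U) = 2*U² (S(U) = (U² + U²) + 0 = 2*U² + 0 = 2*U²)
E(f) = -3 + 4*f (E(f) = f*4 - 3 = 4*f - 3 = -3 + 4*f)
q = 0 (q = (2*0²)² = (2*0)² = 0² = 0)
E(-4) - 26*q = (-3 + 4*(-4)) - 26*0 = (-3 - 16) + 0 = -19 + 0 = -19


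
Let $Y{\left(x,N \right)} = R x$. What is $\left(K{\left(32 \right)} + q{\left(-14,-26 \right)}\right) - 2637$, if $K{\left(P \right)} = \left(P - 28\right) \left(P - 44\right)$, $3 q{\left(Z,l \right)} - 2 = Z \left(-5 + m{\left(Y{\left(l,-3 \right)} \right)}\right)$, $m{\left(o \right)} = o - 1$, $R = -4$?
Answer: $- \frac{9425}{3} \approx -3141.7$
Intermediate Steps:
$Y{\left(x,N \right)} = - 4 x$
$m{\left(o \right)} = -1 + o$ ($m{\left(o \right)} = o - 1 = -1 + o$)
$q{\left(Z,l \right)} = \frac{2}{3} + \frac{Z \left(-6 - 4 l\right)}{3}$ ($q{\left(Z,l \right)} = \frac{2}{3} + \frac{Z \left(-5 - \left(1 + 4 l\right)\right)}{3} = \frac{2}{3} + \frac{Z \left(-6 - 4 l\right)}{3}$)
$K{\left(P \right)} = \left(-44 + P\right) \left(-28 + P\right)$ ($K{\left(P \right)} = \left(-28 + P\right) \left(-44 + P\right) = \left(-44 + P\right) \left(-28 + P\right)$)
$\left(K{\left(32 \right)} + q{\left(-14,-26 \right)}\right) - 2637 = \left(\left(1232 + 32^{2} - 2304\right) - \left(- \frac{86}{3} + \frac{1456}{3}\right)\right) - 2637 = \left(\left(1232 + 1024 - 2304\right) + \left(\frac{2}{3} + 28 - \frac{1456}{3}\right)\right) - 2637 = \left(-48 - \frac{1370}{3}\right) - 2637 = - \frac{1514}{3} - 2637 = - \frac{9425}{3}$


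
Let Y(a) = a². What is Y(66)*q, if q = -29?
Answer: -126324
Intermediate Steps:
Y(66)*q = 66²*(-29) = 4356*(-29) = -126324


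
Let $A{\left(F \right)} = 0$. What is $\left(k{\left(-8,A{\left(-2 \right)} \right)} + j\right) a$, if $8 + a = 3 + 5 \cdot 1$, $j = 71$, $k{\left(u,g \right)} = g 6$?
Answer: $0$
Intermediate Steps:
$k{\left(u,g \right)} = 6 g$
$a = 0$ ($a = -8 + \left(3 + 5 \cdot 1\right) = -8 + \left(3 + 5\right) = -8 + 8 = 0$)
$\left(k{\left(-8,A{\left(-2 \right)} \right)} + j\right) a = \left(6 \cdot 0 + 71\right) 0 = \left(0 + 71\right) 0 = 71 \cdot 0 = 0$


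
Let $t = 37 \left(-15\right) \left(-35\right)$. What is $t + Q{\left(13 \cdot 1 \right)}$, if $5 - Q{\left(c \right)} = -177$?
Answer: $19607$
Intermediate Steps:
$Q{\left(c \right)} = 182$ ($Q{\left(c \right)} = 5 - -177 = 5 + 177 = 182$)
$t = 19425$ ($t = \left(-555\right) \left(-35\right) = 19425$)
$t + Q{\left(13 \cdot 1 \right)} = 19425 + 182 = 19607$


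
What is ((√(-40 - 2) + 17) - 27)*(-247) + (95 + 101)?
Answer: 2666 - 247*I*√42 ≈ 2666.0 - 1600.7*I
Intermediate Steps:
((√(-40 - 2) + 17) - 27)*(-247) + (95 + 101) = ((√(-42) + 17) - 27)*(-247) + 196 = ((I*√42 + 17) - 27)*(-247) + 196 = ((17 + I*√42) - 27)*(-247) + 196 = (-10 + I*√42)*(-247) + 196 = (2470 - 247*I*√42) + 196 = 2666 - 247*I*√42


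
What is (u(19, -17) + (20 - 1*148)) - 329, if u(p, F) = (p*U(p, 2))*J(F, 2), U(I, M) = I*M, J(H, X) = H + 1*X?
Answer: -11287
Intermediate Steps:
J(H, X) = H + X
u(p, F) = 2*p²*(2 + F) (u(p, F) = (p*(p*2))*(F + 2) = (p*(2*p))*(2 + F) = (2*p²)*(2 + F) = 2*p²*(2 + F))
(u(19, -17) + (20 - 1*148)) - 329 = (2*19²*(2 - 17) + (20 - 1*148)) - 329 = (2*361*(-15) + (20 - 148)) - 329 = (-10830 - 128) - 329 = -10958 - 329 = -11287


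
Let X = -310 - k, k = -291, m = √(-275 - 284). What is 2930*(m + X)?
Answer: -55670 + 2930*I*√559 ≈ -55670.0 + 69275.0*I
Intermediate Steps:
m = I*√559 (m = √(-559) = I*√559 ≈ 23.643*I)
X = -19 (X = -310 - 1*(-291) = -310 + 291 = -19)
2930*(m + X) = 2930*(I*√559 - 19) = 2930*(-19 + I*√559) = -55670 + 2930*I*√559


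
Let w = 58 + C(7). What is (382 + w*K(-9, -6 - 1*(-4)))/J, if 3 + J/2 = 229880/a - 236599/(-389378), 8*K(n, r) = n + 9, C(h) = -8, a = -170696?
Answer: -144259841066/2824085375 ≈ -51.082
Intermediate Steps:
K(n, r) = 9/8 + n/8 (K(n, r) = (n + 9)/8 = (9 + n)/8 = 9/8 + n/8)
w = 50 (w = 58 - 8 = 50)
J = -2824085375/377643563 (J = -6 + 2*(229880/(-170696) - 236599/(-389378)) = -6 + 2*(229880*(-1/170696) - 236599*(-1/389378)) = -6 + 2*(-28735/21337 + 21509/35398) = -6 + 2*(-558223997/755287126) = -6 - 558223997/377643563 = -2824085375/377643563 ≈ -7.4782)
(382 + w*K(-9, -6 - 1*(-4)))/J = (382 + 50*(9/8 + (⅛)*(-9)))/(-2824085375/377643563) = (382 + 50*(9/8 - 9/8))*(-377643563/2824085375) = (382 + 50*0)*(-377643563/2824085375) = (382 + 0)*(-377643563/2824085375) = 382*(-377643563/2824085375) = -144259841066/2824085375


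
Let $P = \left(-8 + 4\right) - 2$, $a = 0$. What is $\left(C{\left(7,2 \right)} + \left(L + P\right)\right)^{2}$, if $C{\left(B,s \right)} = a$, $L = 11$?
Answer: $25$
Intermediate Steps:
$C{\left(B,s \right)} = 0$
$P = -6$ ($P = -4 - 2 = -6$)
$\left(C{\left(7,2 \right)} + \left(L + P\right)\right)^{2} = \left(0 + \left(11 - 6\right)\right)^{2} = \left(0 + 5\right)^{2} = 5^{2} = 25$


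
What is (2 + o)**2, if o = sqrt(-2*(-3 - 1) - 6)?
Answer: (2 + sqrt(2))**2 ≈ 11.657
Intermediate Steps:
o = sqrt(2) (o = sqrt(-2*(-4) - 6) = sqrt(8 - 6) = sqrt(2) ≈ 1.4142)
(2 + o)**2 = (2 + sqrt(2))**2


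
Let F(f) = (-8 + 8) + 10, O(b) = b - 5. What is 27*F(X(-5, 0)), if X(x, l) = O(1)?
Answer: 270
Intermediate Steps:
O(b) = -5 + b
X(x, l) = -4 (X(x, l) = -5 + 1 = -4)
F(f) = 10 (F(f) = 0 + 10 = 10)
27*F(X(-5, 0)) = 27*10 = 270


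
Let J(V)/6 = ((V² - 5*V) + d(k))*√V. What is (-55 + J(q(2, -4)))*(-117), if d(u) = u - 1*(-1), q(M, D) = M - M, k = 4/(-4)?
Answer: 6435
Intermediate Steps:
k = -1 (k = 4*(-¼) = -1)
q(M, D) = 0
d(u) = 1 + u (d(u) = u + 1 = 1 + u)
J(V) = 6*√V*(V² - 5*V) (J(V) = 6*(((V² - 5*V) + (1 - 1))*√V) = 6*(((V² - 5*V) + 0)*√V) = 6*((V² - 5*V)*√V) = 6*(√V*(V² - 5*V)) = 6*√V*(V² - 5*V))
(-55 + J(q(2, -4)))*(-117) = (-55 + 6*0^(3/2)*(-5 + 0))*(-117) = (-55 + 6*0*(-5))*(-117) = (-55 + 0)*(-117) = -55*(-117) = 6435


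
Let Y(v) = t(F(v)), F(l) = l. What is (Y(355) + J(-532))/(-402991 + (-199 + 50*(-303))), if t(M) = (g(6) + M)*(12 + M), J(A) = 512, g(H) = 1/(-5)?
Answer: -326809/1045850 ≈ -0.31248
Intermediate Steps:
g(H) = -⅕
t(M) = (12 + M)*(-⅕ + M) (t(M) = (-⅕ + M)*(12 + M) = (12 + M)*(-⅕ + M))
Y(v) = -12/5 + v² + 59*v/5
(Y(355) + J(-532))/(-402991 + (-199 + 50*(-303))) = ((-12/5 + 355² + (59/5)*355) + 512)/(-402991 + (-199 + 50*(-303))) = ((-12/5 + 126025 + 4189) + 512)/(-402991 + (-199 - 15150)) = (651058/5 + 512)/(-402991 - 15349) = (653618/5)/(-418340) = (653618/5)*(-1/418340) = -326809/1045850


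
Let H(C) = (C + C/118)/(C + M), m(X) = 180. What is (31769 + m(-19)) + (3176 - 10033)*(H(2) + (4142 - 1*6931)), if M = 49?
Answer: 3390585595/177 ≈ 1.9156e+7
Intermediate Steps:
H(C) = 119*C/(118*(49 + C)) (H(C) = (C + C/118)/(C + 49) = (C + C*(1/118))/(49 + C) = (C + C/118)/(49 + C) = (119*C/118)/(49 + C) = 119*C/(118*(49 + C)))
(31769 + m(-19)) + (3176 - 10033)*(H(2) + (4142 - 1*6931)) = (31769 + 180) + (3176 - 10033)*((119/118)*2/(49 + 2) + (4142 - 1*6931)) = 31949 - 6857*((119/118)*2/51 + (4142 - 6931)) = 31949 - 6857*((119/118)*2*(1/51) - 2789) = 31949 - 6857*(7/177 - 2789) = 31949 - 6857*(-493646/177) = 31949 + 3384930622/177 = 3390585595/177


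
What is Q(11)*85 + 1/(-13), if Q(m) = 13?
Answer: 14364/13 ≈ 1104.9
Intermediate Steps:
Q(11)*85 + 1/(-13) = 13*85 + 1/(-13) = 1105 - 1/13 = 14364/13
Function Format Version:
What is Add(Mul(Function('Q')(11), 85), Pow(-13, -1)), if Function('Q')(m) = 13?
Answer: Rational(14364, 13) ≈ 1104.9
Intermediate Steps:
Add(Mul(Function('Q')(11), 85), Pow(-13, -1)) = Add(Mul(13, 85), Pow(-13, -1)) = Add(1105, Rational(-1, 13)) = Rational(14364, 13)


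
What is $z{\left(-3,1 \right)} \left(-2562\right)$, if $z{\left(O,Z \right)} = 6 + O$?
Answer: $-7686$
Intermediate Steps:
$z{\left(-3,1 \right)} \left(-2562\right) = \left(6 - 3\right) \left(-2562\right) = 3 \left(-2562\right) = -7686$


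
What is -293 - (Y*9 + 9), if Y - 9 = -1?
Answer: -374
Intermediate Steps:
Y = 8 (Y = 9 - 1 = 8)
-293 - (Y*9 + 9) = -293 - (8*9 + 9) = -293 - (72 + 9) = -293 - 1*81 = -293 - 81 = -374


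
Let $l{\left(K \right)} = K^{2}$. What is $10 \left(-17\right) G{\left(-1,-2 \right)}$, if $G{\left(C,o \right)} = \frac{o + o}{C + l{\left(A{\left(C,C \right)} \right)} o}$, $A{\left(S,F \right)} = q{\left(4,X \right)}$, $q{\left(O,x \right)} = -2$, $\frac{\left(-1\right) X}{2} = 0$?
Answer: $- \frac{680}{9} \approx -75.556$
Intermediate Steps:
$X = 0$ ($X = \left(-2\right) 0 = 0$)
$A{\left(S,F \right)} = -2$
$G{\left(C,o \right)} = \frac{2 o}{C + 4 o}$ ($G{\left(C,o \right)} = \frac{o + o}{C + \left(-2\right)^{2} o} = \frac{2 o}{C + 4 o}$)
$10 \left(-17\right) G{\left(-1,-2 \right)} = 10 \left(-17\right) 2 \left(-2\right) \frac{1}{-1 + 4 \left(-2\right)} = - 170 \cdot 2 \left(-2\right) \frac{1}{-1 - 8} = - 170 \cdot 2 \left(-2\right) \frac{1}{-9} = - 170 \cdot 2 \left(-2\right) \left(- \frac{1}{9}\right) = \left(-170\right) \frac{4}{9} = - \frac{680}{9}$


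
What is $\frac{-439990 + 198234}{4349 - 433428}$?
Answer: $\frac{241756}{429079} \approx 0.56343$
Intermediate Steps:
$\frac{-439990 + 198234}{4349 - 433428} = - \frac{241756}{-429079} = \left(-241756\right) \left(- \frac{1}{429079}\right) = \frac{241756}{429079}$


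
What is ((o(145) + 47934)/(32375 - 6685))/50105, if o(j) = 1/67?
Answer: 458797/12320318450 ≈ 3.7239e-5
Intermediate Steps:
o(j) = 1/67
((o(145) + 47934)/(32375 - 6685))/50105 = ((1/67 + 47934)/(32375 - 6685))/50105 = ((3211579/67)/25690)*(1/50105) = ((3211579/67)*(1/25690))*(1/50105) = (458797/245890)*(1/50105) = 458797/12320318450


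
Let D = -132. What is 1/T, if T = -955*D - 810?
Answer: 1/125250 ≈ 7.9840e-6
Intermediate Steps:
T = 125250 (T = -955*(-132) - 810 = 126060 - 810 = 125250)
1/T = 1/125250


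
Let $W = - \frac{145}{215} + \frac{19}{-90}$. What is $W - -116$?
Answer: $\frac{445493}{3870} \approx 115.11$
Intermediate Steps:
$W = - \frac{3427}{3870}$ ($W = \left(-145\right) \frac{1}{215} + 19 \left(- \frac{1}{90}\right) = - \frac{29}{43} - \frac{19}{90} = - \frac{3427}{3870} \approx -0.88553$)
$W - -116 = - \frac{3427}{3870} - -116 = - \frac{3427}{3870} + 116 = \frac{445493}{3870}$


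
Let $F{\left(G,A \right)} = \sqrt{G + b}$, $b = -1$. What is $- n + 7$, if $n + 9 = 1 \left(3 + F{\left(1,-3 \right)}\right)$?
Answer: $13$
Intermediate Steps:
$F{\left(G,A \right)} = \sqrt{-1 + G}$ ($F{\left(G,A \right)} = \sqrt{G - 1} = \sqrt{-1 + G}$)
$n = -6$ ($n = -9 + 1 \left(3 + \sqrt{-1 + 1}\right) = -9 + 1 \left(3 + \sqrt{0}\right) = -9 + 1 \left(3 + 0\right) = -9 + 1 \cdot 3 = -9 + 3 = -6$)
$- n + 7 = \left(-1\right) \left(-6\right) + 7 = 6 + 7 = 13$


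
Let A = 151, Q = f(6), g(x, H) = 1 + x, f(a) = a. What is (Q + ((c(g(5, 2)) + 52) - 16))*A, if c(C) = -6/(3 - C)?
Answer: 6644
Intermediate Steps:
Q = 6
(Q + ((c(g(5, 2)) + 52) - 16))*A = (6 + ((6/(-3 + (1 + 5)) + 52) - 16))*151 = (6 + ((6/(-3 + 6) + 52) - 16))*151 = (6 + ((6/3 + 52) - 16))*151 = (6 + ((6*(⅓) + 52) - 16))*151 = (6 + ((2 + 52) - 16))*151 = (6 + (54 - 16))*151 = (6 + 38)*151 = 44*151 = 6644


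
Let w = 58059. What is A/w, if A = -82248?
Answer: -27416/19353 ≈ -1.4166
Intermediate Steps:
A/w = -82248/58059 = -82248*1/58059 = -27416/19353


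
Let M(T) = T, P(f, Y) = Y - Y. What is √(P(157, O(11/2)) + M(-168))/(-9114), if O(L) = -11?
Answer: -I*√42/4557 ≈ -0.0014222*I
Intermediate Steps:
P(f, Y) = 0
√(P(157, O(11/2)) + M(-168))/(-9114) = √(0 - 168)/(-9114) = √(-168)*(-1/9114) = (2*I*√42)*(-1/9114) = -I*√42/4557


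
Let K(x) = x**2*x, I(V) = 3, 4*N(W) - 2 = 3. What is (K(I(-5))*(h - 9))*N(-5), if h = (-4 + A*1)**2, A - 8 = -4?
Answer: -1215/4 ≈ -303.75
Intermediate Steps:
A = 4 (A = 8 - 4 = 4)
N(W) = 5/4 (N(W) = 1/2 + (1/4)*3 = 1/2 + 3/4 = 5/4)
K(x) = x**3
h = 0 (h = (-4 + 4*1)**2 = (-4 + 4)**2 = 0**2 = 0)
(K(I(-5))*(h - 9))*N(-5) = (3**3*(0 - 9))*(5/4) = (27*(-9))*(5/4) = -243*5/4 = -1215/4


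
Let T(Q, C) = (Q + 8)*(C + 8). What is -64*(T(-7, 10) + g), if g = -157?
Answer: 8896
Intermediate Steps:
T(Q, C) = (8 + C)*(8 + Q) (T(Q, C) = (8 + Q)*(8 + C) = (8 + C)*(8 + Q))
-64*(T(-7, 10) + g) = -64*((64 + 8*10 + 8*(-7) + 10*(-7)) - 157) = -64*((64 + 80 - 56 - 70) - 157) = -64*(18 - 157) = -64*(-139) = 8896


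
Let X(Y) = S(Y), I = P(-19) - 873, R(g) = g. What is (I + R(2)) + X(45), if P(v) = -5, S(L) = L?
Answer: -831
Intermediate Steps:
I = -878 (I = -5 - 873 = -878)
X(Y) = Y
(I + R(2)) + X(45) = (-878 + 2) + 45 = -876 + 45 = -831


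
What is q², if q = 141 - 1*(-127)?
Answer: 71824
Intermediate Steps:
q = 268 (q = 141 + 127 = 268)
q² = 268² = 71824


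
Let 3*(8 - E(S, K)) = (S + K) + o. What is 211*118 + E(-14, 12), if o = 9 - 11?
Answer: 74722/3 ≈ 24907.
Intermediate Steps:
o = -2
E(S, K) = 26/3 - K/3 - S/3 (E(S, K) = 8 - ((S + K) - 2)/3 = 8 - ((K + S) - 2)/3 = 8 - (-2 + K + S)/3 = 8 + (2/3 - K/3 - S/3) = 26/3 - K/3 - S/3)
211*118 + E(-14, 12) = 211*118 + (26/3 - 1/3*12 - 1/3*(-14)) = 24898 + (26/3 - 4 + 14/3) = 24898 + 28/3 = 74722/3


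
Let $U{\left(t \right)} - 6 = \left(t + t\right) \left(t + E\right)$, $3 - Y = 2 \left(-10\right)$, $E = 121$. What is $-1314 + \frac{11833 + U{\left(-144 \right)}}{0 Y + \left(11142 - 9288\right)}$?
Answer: $- \frac{2417693}{1854} \approx -1304.0$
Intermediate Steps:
$Y = 23$ ($Y = 3 - 2 \left(-10\right) = 3 - -20 = 3 + 20 = 23$)
$U{\left(t \right)} = 6 + 2 t \left(121 + t\right)$ ($U{\left(t \right)} = 6 + \left(t + t\right) \left(t + 121\right) = 6 + 2 t \left(121 + t\right)$)
$-1314 + \frac{11833 + U{\left(-144 \right)}}{0 Y + \left(11142 - 9288\right)} = -1314 + \frac{11833 + \left(6 + 2 \left(-144\right)^{2} + 242 \left(-144\right)\right)}{0 \cdot 23 + \left(11142 - 9288\right)} = -1314 + \frac{11833 + \left(6 + 2 \cdot 20736 - 34848\right)}{0 + \left(11142 - 9288\right)} = -1314 + \frac{11833 + \left(6 + 41472 - 34848\right)}{0 + 1854} = -1314 + \frac{11833 + 6630}{1854} = -1314 + 18463 \cdot \frac{1}{1854} = -1314 + \frac{18463}{1854} = - \frac{2417693}{1854}$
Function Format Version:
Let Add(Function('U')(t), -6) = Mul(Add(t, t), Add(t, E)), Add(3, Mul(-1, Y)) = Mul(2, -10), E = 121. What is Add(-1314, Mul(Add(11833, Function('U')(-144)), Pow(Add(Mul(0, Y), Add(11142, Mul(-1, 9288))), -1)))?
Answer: Rational(-2417693, 1854) ≈ -1304.0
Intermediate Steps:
Y = 23 (Y = Add(3, Mul(-1, Mul(2, -10))) = Add(3, Mul(-1, -20)) = Add(3, 20) = 23)
Function('U')(t) = Add(6, Mul(2, t, Add(121, t))) (Function('U')(t) = Add(6, Mul(Add(t, t), Add(t, 121))) = Add(6, Mul(Mul(2, t), Add(121, t))) = Add(6, Mul(2, t, Add(121, t))))
Add(-1314, Mul(Add(11833, Function('U')(-144)), Pow(Add(Mul(0, Y), Add(11142, Mul(-1, 9288))), -1))) = Add(-1314, Mul(Add(11833, Add(6, Mul(2, Pow(-144, 2)), Mul(242, -144))), Pow(Add(Mul(0, 23), Add(11142, Mul(-1, 9288))), -1))) = Add(-1314, Mul(Add(11833, Add(6, Mul(2, 20736), -34848)), Pow(Add(0, Add(11142, -9288)), -1))) = Add(-1314, Mul(Add(11833, Add(6, 41472, -34848)), Pow(Add(0, 1854), -1))) = Add(-1314, Mul(Add(11833, 6630), Pow(1854, -1))) = Add(-1314, Mul(18463, Rational(1, 1854))) = Add(-1314, Rational(18463, 1854)) = Rational(-2417693, 1854)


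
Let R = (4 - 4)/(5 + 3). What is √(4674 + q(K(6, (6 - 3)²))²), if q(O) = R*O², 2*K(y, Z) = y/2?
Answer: √4674 ≈ 68.367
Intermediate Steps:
R = 0 (R = 0/8 = 0*(⅛) = 0)
K(y, Z) = y/4 (K(y, Z) = (y/2)/2 = y/4)
q(O) = 0 (q(O) = 0*O² = 0)
√(4674 + q(K(6, (6 - 3)²))²) = √(4674 + 0²) = √(4674 + 0) = √4674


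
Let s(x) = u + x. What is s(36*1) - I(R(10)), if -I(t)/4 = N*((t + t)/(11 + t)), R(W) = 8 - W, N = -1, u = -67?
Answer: -263/9 ≈ -29.222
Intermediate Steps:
I(t) = 8*t/(11 + t) (I(t) = -(-4)*(t + t)/(11 + t) = -(-4)*(2*t)/(11 + t) = -(-4)*2*t/(11 + t) = -(-8)*t/(11 + t) = 8*t/(11 + t))
s(x) = -67 + x
s(36*1) - I(R(10)) = (-67 + 36*1) - 8*(8 - 1*10)/(11 + (8 - 1*10)) = (-67 + 36) - 8*(8 - 10)/(11 + (8 - 10)) = -31 - 8*(-2)/(11 - 2) = -31 - 8*(-2)/9 = -31 - 1*(-16/9) = -31 + 16/9 = -263/9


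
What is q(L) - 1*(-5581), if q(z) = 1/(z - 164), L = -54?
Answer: 1216657/218 ≈ 5581.0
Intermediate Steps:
q(z) = 1/(-164 + z)
q(L) - 1*(-5581) = 1/(-164 - 54) - 1*(-5581) = 1/(-218) + 5581 = -1/218 + 5581 = 1216657/218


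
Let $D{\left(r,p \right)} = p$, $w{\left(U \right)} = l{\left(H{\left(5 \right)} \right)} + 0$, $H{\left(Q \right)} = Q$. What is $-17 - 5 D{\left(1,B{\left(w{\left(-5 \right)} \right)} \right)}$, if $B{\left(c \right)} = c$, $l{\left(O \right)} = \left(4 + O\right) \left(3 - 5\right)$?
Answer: $73$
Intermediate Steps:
$l{\left(O \right)} = -8 - 2 O$ ($l{\left(O \right)} = \left(4 + O\right) \left(-2\right) = -8 - 2 O$)
$w{\left(U \right)} = -18$ ($w{\left(U \right)} = \left(-8 - 10\right) + 0 = -18 + 0 = -18$)
$-17 - 5 D{\left(1,B{\left(w{\left(-5 \right)} \right)} \right)} = -17 - -90 = -17 + 90 = 73$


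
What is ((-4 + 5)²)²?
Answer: 1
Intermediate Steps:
((-4 + 5)²)² = (1²)² = 1² = 1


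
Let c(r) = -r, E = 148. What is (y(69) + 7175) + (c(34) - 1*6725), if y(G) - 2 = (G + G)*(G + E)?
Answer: 30364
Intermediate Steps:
y(G) = 2 + 2*G*(148 + G) (y(G) = 2 + (G + G)*(G + 148) = 2 + (2*G)*(148 + G) = 2 + 2*G*(148 + G))
(y(69) + 7175) + (c(34) - 1*6725) = ((2 + 2*69² + 296*69) + 7175) + (-1*34 - 1*6725) = ((2 + 2*4761 + 20424) + 7175) + (-34 - 6725) = ((2 + 9522 + 20424) + 7175) - 6759 = (29948 + 7175) - 6759 = 37123 - 6759 = 30364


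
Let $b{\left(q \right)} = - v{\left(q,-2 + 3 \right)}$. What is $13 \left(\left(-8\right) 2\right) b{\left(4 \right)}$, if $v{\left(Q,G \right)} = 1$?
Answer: $208$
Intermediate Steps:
$b{\left(q \right)} = -1$ ($b{\left(q \right)} = \left(-1\right) 1 = -1$)
$13 \left(\left(-8\right) 2\right) b{\left(4 \right)} = 13 \left(\left(-8\right) 2\right) \left(-1\right) = 13 \left(-16\right) \left(-1\right) = \left(-208\right) \left(-1\right) = 208$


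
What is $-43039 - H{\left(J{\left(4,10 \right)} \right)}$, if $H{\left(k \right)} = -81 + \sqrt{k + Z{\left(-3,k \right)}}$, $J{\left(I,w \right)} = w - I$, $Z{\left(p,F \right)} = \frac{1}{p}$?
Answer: $-42958 - \frac{\sqrt{51}}{3} \approx -42960.0$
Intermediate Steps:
$H{\left(k \right)} = -81 + \sqrt{- \frac{1}{3} + k}$ ($H{\left(k \right)} = -81 + \sqrt{k + \frac{1}{-3}} = -81 + \sqrt{k - \frac{1}{3}} = -81 + \sqrt{- \frac{1}{3} + k}$)
$-43039 - H{\left(J{\left(4,10 \right)} \right)} = -43039 - \left(-81 + \frac{\sqrt{-3 + 9 \left(10 - 4\right)}}{3}\right) = -43039 - \left(-81 + \frac{\sqrt{-3 + 9 \cdot 6}}{3}\right) = -43039 - \left(-81 + \frac{\sqrt{-3 + 54}}{3}\right) = -43039 - \left(-81 + \frac{\sqrt{51}}{3}\right) = -43039 + \left(81 - \frac{\sqrt{51}}{3}\right) = -42958 - \frac{\sqrt{51}}{3}$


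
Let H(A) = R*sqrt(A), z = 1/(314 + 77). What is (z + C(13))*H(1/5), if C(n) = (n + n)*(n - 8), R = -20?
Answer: -203324*sqrt(5)/391 ≈ -1162.8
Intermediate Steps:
z = 1/391 ≈ 0.0025575
C(n) = 2*n*(-8 + n) (C(n) = (2*n)*(-8 + n) = 2*n*(-8 + n))
H(A) = -20*sqrt(A)
(z + C(13))*H(1/5) = (1/391 + 2*13*(-8 + 13))*(-20*sqrt(5)/5) = (1/391 + 2*13*5)*(-4*sqrt(5)) = (1/391 + 130)*(-4*sqrt(5)) = 50831*(-4*sqrt(5))/391 = -203324*sqrt(5)/391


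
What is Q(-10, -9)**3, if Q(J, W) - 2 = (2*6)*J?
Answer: -1643032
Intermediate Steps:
Q(J, W) = 2 + 12*J (Q(J, W) = 2 + (2*6)*J = 2 + 12*J)
Q(-10, -9)**3 = (2 + 12*(-10))**3 = (2 - 120)**3 = (-118)**3 = -1643032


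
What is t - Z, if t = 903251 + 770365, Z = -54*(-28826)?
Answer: 117012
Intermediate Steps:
Z = 1556604
t = 1673616
t - Z = 1673616 - 1*1556604 = 1673616 - 1556604 = 117012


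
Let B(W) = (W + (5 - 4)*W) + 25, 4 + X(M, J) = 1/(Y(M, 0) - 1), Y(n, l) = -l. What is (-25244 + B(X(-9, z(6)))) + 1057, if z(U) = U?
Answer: -24172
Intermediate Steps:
X(M, J) = -5 (X(M, J) = -4 + 1/(-1*0 - 1) = -4 + 1/(0 - 1) = -4 + 1/(-1) = -4 - 1 = -5)
B(W) = 25 + 2*W (B(W) = (W + 1*W) + 25 = (W + W) + 25 = 2*W + 25 = 25 + 2*W)
(-25244 + B(X(-9, z(6)))) + 1057 = (-25244 + (25 + 2*(-5))) + 1057 = (-25244 + (25 - 10)) + 1057 = (-25244 + 15) + 1057 = -25229 + 1057 = -24172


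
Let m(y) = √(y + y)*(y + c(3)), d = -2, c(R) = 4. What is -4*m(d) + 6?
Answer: 6 - 16*I ≈ 6.0 - 16.0*I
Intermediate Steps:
m(y) = √2*√y*(4 + y) (m(y) = √(y + y)*(y + 4) = √(2*y)*(4 + y) = (√2*√y)*(4 + y) = √2*√y*(4 + y))
-4*m(d) + 6 = -4*√2*√(-2)*(4 - 2) + 6 = -4*√2*I*√2*2 + 6 = -16*I + 6 = 6 - 16*I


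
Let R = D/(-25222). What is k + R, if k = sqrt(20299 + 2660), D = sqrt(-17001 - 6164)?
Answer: 3*sqrt(2551) - I*sqrt(23165)/25222 ≈ 151.52 - 0.0060344*I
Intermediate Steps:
D = I*sqrt(23165) (D = sqrt(-23165) = I*sqrt(23165) ≈ 152.2*I)
k = 3*sqrt(2551) (k = sqrt(22959) = 3*sqrt(2551) ≈ 151.52)
R = -I*sqrt(23165)/25222 (R = (I*sqrt(23165))/(-25222) = (I*sqrt(23165))*(-1/25222) = -I*sqrt(23165)/25222 ≈ -0.0060344*I)
k + R = 3*sqrt(2551) - I*sqrt(23165)/25222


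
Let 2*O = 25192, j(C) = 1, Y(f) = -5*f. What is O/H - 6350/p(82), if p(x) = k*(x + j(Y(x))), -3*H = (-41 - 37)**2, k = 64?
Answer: -9973469/1346592 ≈ -7.4064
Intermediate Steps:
O = 12596 (O = (1/2)*25192 = 12596)
H = -2028 (H = -(-41 - 37)**2/3 = -1/3*(-78)**2 = -1/3*6084 = -2028)
p(x) = 64 + 64*x (p(x) = 64*(x + 1) = 64*(1 + x) = 64 + 64*x)
O/H - 6350/p(82) = 12596/(-2028) - 6350/(64 + 64*82) = 12596*(-1/2028) - 6350/(64 + 5248) = -3149/507 - 6350/5312 = -3149/507 - 6350*1/5312 = -3149/507 - 3175/2656 = -9973469/1346592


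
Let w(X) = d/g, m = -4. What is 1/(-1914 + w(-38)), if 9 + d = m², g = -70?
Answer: -10/19141 ≈ -0.00052244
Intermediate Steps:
d = 7 (d = -9 + (-4)² = -9 + 16 = 7)
w(X) = -⅒ (w(X) = 7/(-70) = 7*(-1/70) = -⅒)
1/(-1914 + w(-38)) = 1/(-1914 - ⅒) = 1/(-19141/10) = -10/19141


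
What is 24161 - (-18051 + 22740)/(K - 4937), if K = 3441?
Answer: 36149545/1496 ≈ 24164.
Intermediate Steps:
24161 - (-18051 + 22740)/(K - 4937) = 24161 - (-18051 + 22740)/(3441 - 4937) = 24161 - 4689/(-1496) = 24161 - 4689*(-1)/1496 = 24161 - 1*(-4689/1496) = 24161 + 4689/1496 = 36149545/1496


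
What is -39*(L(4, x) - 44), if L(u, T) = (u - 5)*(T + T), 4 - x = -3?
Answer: 2262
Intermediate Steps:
x = 7 (x = 4 - 1*(-3) = 4 + 3 = 7)
L(u, T) = 2*T*(-5 + u) (L(u, T) = (-5 + u)*(2*T) = 2*T*(-5 + u))
-39*(L(4, x) - 44) = -39*(2*7*(-5 + 4) - 44) = -39*(2*7*(-1) - 44) = -39*(-14 - 44) = -39*(-58) = 2262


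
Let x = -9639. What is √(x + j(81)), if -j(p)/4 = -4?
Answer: I*√9623 ≈ 98.097*I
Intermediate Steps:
j(p) = 16 (j(p) = -4*(-4) = 16)
√(x + j(81)) = √(-9639 + 16) = √(-9623) = I*√9623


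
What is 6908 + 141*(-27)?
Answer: 3101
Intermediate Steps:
6908 + 141*(-27) = 6908 - 3807 = 3101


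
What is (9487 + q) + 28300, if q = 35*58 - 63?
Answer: 39754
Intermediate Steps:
q = 1967 (q = 2030 - 63 = 1967)
(9487 + q) + 28300 = (9487 + 1967) + 28300 = 11454 + 28300 = 39754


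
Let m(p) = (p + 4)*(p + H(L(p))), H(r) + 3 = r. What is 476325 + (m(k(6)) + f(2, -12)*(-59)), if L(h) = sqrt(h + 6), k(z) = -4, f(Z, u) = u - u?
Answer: 476325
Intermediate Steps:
f(Z, u) = 0
L(h) = sqrt(6 + h)
H(r) = -3 + r
m(p) = (4 + p)*(-3 + p + sqrt(6 + p)) (m(p) = (p + 4)*(p + (-3 + sqrt(6 + p))) = (4 + p)*(-3 + p + sqrt(6 + p)))
476325 + (m(k(6)) + f(2, -12)*(-59)) = 476325 + ((-12 - 4 + (-4)**2 + 4*sqrt(6 - 4) - 4*sqrt(6 - 4)) + 0*(-59)) = 476325 + ((-12 - 4 + 16 + 4*sqrt(2) - 4*sqrt(2)) + 0) = 476325 + (0 + 0) = 476325 + 0 = 476325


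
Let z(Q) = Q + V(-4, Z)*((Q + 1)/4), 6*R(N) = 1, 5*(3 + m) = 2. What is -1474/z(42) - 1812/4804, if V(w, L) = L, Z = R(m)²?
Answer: -257678679/7315291 ≈ -35.225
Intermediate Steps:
m = -13/5 (m = -3 + (⅕)*2 = -3 + ⅖ = -13/5 ≈ -2.6000)
R(N) = ⅙ (R(N) = (⅙)*1 = ⅙)
Z = 1/36 (Z = (⅙)² = 1/36 ≈ 0.027778)
z(Q) = 1/144 + 145*Q/144 (z(Q) = Q + ((Q + 1)/4)/36 = Q + ((1 + Q)*(¼))/36 = Q + (¼ + Q/4)/36 = Q + (1/144 + Q/144) = 1/144 + 145*Q/144)
-1474/z(42) - 1812/4804 = -1474/(1/144 + (145/144)*42) - 1812/4804 = -1474/(1/144 + 1015/24) - 1812*1/4804 = -1474/6091/144 - 453/1201 = -1474*144/6091 - 453/1201 = -212256/6091 - 453/1201 = -257678679/7315291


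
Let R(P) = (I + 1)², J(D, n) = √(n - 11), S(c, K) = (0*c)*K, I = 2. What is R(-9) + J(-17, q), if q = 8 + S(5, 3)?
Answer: 9 + I*√3 ≈ 9.0 + 1.732*I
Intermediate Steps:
S(c, K) = 0 (S(c, K) = 0*K = 0)
q = 8 (q = 8 + 0 = 8)
J(D, n) = √(-11 + n)
R(P) = 9 (R(P) = (2 + 1)² = 3² = 9)
R(-9) + J(-17, q) = 9 + √(-11 + 8) = 9 + √(-3) = 9 + I*√3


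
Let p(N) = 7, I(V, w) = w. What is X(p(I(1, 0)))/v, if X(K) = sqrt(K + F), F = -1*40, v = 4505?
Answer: I*sqrt(33)/4505 ≈ 0.0012752*I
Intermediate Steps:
F = -40
X(K) = sqrt(-40 + K) (X(K) = sqrt(K - 40) = sqrt(-40 + K))
X(p(I(1, 0)))/v = sqrt(-40 + 7)/4505 = sqrt(-33)*(1/4505) = (I*sqrt(33))*(1/4505) = I*sqrt(33)/4505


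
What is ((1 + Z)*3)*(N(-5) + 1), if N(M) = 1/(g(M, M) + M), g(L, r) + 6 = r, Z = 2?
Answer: 135/16 ≈ 8.4375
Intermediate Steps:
g(L, r) = -6 + r
N(M) = 1/(-6 + 2*M) (N(M) = 1/((-6 + M) + M) = 1/(-6 + 2*M))
((1 + Z)*3)*(N(-5) + 1) = ((1 + 2)*3)*(1/(2*(-3 - 5)) + 1) = (3*3)*((½)/(-8) + 1) = 9*((½)*(-⅛) + 1) = 9*(-1/16 + 1) = 9*(15/16) = 135/16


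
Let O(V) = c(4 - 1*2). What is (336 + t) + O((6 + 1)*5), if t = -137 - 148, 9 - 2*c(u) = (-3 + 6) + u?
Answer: 53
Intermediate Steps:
c(u) = 3 - u/2 (c(u) = 9/2 - ((-3 + 6) + u)/2 = 9/2 - (3 + u)/2 = 9/2 + (-3/2 - u/2) = 3 - u/2)
O(V) = 2 (O(V) = 3 - (4 - 1*2)/2 = 3 - (4 - 2)/2 = 3 - 1/2*2 = 3 - 1 = 2)
t = -285
(336 + t) + O((6 + 1)*5) = (336 - 285) + 2 = 51 + 2 = 53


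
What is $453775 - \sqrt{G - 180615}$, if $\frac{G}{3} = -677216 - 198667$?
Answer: $453775 - 2 i \sqrt{702066} \approx 4.5378 \cdot 10^{5} - 1675.8 i$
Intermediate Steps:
$G = -2627649$ ($G = 3 \left(-677216 - 198667\right) = 3 \left(-875883\right) = -2627649$)
$453775 - \sqrt{G - 180615} = 453775 - \sqrt{-2627649 - 180615} = 453775 - \sqrt{-2808264} = 453775 - 2 i \sqrt{702066}$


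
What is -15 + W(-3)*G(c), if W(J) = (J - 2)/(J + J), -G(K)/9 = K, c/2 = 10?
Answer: -165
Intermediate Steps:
c = 20 (c = 2*10 = 20)
G(K) = -9*K
W(J) = (-2 + J)/(2*J) (W(J) = (-2 + J)/((2*J)) = (-2 + J)*(1/(2*J)) = (-2 + J)/(2*J))
-15 + W(-3)*G(c) = -15 + ((½)*(-2 - 3)/(-3))*(-9*20) = -15 + ((½)*(-⅓)*(-5))*(-180) = -15 + (⅚)*(-180) = -15 - 150 = -165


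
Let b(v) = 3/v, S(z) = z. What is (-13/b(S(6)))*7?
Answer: -182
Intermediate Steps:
(-13/b(S(6)))*7 = (-13/(3/6))*7 = (-13/(3*(⅙)))*7 = (-13/(½))*7 = (2*(-13))*7 = -26*7 = -182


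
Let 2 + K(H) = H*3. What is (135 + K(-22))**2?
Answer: 4489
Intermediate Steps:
K(H) = -2 + 3*H (K(H) = -2 + H*3 = -2 + 3*H)
(135 + K(-22))**2 = (135 + (-2 + 3*(-22)))**2 = (135 + (-2 - 66))**2 = (135 - 68)**2 = 67**2 = 4489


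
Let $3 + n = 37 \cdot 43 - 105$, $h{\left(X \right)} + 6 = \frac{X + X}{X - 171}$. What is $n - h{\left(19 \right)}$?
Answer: $\frac{5957}{4} \approx 1489.3$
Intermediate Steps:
$h{\left(X \right)} = -6 + \frac{2 X}{-171 + X}$ ($h{\left(X \right)} = -6 + \frac{X + X}{X - 171} = -6 + \frac{2 X}{-171 + X}$)
$n = 1483$ ($n = -3 + \left(37 \cdot 43 - 105\right) = -3 + \left(1591 - 105\right) = -3 + 1486 = 1483$)
$n - h{\left(19 \right)} = 1483 - \frac{2 \left(513 - 38\right)}{-171 + 19} = 1483 - \frac{2 \left(513 - 38\right)}{-152} = 1483 - 2 \left(- \frac{1}{152}\right) 475 = 1483 - - \frac{25}{4} = 1483 + \frac{25}{4} = \frac{5957}{4}$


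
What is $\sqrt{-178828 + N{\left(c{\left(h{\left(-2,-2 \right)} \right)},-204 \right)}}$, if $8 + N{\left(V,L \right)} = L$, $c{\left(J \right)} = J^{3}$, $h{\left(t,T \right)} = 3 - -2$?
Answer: $4 i \sqrt{11190} \approx 423.13 i$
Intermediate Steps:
$h{\left(t,T \right)} = 5$ ($h{\left(t,T \right)} = 3 + 2 = 5$)
$N{\left(V,L \right)} = -8 + L$
$\sqrt{-178828 + N{\left(c{\left(h{\left(-2,-2 \right)} \right)},-204 \right)}} = \sqrt{-178828 - 212} = \sqrt{-179040} = 4 i \sqrt{11190}$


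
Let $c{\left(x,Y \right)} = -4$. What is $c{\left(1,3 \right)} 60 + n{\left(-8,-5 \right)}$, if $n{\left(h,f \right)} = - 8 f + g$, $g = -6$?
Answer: $-206$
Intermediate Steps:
$n{\left(h,f \right)} = -6 - 8 f$ ($n{\left(h,f \right)} = - 8 f - 6 = -6 - 8 f$)
$c{\left(1,3 \right)} 60 + n{\left(-8,-5 \right)} = \left(-4\right) 60 - -34 = -240 + \left(-6 + 40\right) = -240 + 34 = -206$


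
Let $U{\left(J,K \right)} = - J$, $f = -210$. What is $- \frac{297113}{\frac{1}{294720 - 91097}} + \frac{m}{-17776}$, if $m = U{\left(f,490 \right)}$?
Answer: $- \frac{537715471066417}{8888} \approx -6.0499 \cdot 10^{10}$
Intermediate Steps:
$m = 210$ ($m = \left(-1\right) \left(-210\right) = 210$)
$- \frac{297113}{\frac{1}{294720 - 91097}} + \frac{m}{-17776} = - \frac{297113}{\frac{1}{294720 - 91097}} + \frac{210}{-17776} = - \frac{297113}{\frac{1}{203623}} + 210 \left(- \frac{1}{17776}\right) = - 297113 \frac{1}{\frac{1}{203623}} - \frac{105}{8888} = \left(-297113\right) 203623 - \frac{105}{8888} = -60499040399 - \frac{105}{8888} = - \frac{537715471066417}{8888}$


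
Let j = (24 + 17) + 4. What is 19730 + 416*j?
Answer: 38450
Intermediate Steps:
j = 45 (j = 41 + 4 = 45)
19730 + 416*j = 19730 + 416*45 = 19730 + 18720 = 38450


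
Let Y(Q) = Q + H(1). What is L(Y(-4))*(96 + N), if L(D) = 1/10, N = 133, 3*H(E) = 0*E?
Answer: 229/10 ≈ 22.900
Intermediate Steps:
H(E) = 0 (H(E) = (0*E)/3 = (1/3)*0 = 0)
Y(Q) = Q (Y(Q) = Q + 0 = Q)
L(D) = 1/10
L(Y(-4))*(96 + N) = (96 + 133)/10 = (1/10)*229 = 229/10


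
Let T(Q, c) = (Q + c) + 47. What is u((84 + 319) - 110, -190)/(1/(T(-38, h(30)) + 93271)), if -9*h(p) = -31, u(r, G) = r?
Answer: 245988443/9 ≈ 2.7332e+7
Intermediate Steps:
h(p) = 31/9 (h(p) = -1/9*(-31) = 31/9)
T(Q, c) = 47 + Q + c
u((84 + 319) - 110, -190)/(1/(T(-38, h(30)) + 93271)) = ((84 + 319) - 110)/(1/((47 - 38 + 31/9) + 93271)) = (403 - 110)/(1/(112/9 + 93271)) = 293/(1/(839551/9)) = 293/(9/839551) = 293*(839551/9) = 245988443/9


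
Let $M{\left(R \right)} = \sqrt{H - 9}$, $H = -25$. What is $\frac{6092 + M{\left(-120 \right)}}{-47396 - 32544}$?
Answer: $- \frac{1523}{19985} - \frac{i \sqrt{34}}{79940} \approx -0.076207 - 7.2942 \cdot 10^{-5} i$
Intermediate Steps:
$M{\left(R \right)} = i \sqrt{34}$ ($M{\left(R \right)} = \sqrt{-25 - 9} = \sqrt{-34} = i \sqrt{34}$)
$\frac{6092 + M{\left(-120 \right)}}{-47396 - 32544} = \frac{6092 + i \sqrt{34}}{-47396 - 32544} = \frac{6092 + i \sqrt{34}}{-79940} = \left(6092 + i \sqrt{34}\right) \left(- \frac{1}{79940}\right) = - \frac{1523}{19985} - \frac{i \sqrt{34}}{79940}$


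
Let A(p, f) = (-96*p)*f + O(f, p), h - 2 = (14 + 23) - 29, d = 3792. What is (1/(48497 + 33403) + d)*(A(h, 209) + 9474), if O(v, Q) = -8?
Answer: -29685957633187/40950 ≈ -7.2493e+8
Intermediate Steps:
h = 10 (h = 2 + ((14 + 23) - 29) = 2 + (37 - 29) = 2 + 8 = 10)
A(p, f) = -8 - 96*f*p (A(p, f) = (-96*p)*f - 8 = -96*f*p - 8 = -8 - 96*f*p)
(1/(48497 + 33403) + d)*(A(h, 209) + 9474) = (1/(48497 + 33403) + 3792)*((-8 - 96*209*10) + 9474) = (1/81900 + 3792)*((-8 - 200640) + 9474) = (1/81900 + 3792)*(-200648 + 9474) = (310564801/81900)*(-191174) = -29685957633187/40950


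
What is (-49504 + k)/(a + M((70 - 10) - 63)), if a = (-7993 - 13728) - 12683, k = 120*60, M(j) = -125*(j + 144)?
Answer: 42304/52029 ≈ 0.81308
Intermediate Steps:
M(j) = -18000 - 125*j (M(j) = -125*(144 + j) = -18000 - 125*j)
k = 7200
a = -34404 (a = -21721 - 12683 = -34404)
(-49504 + k)/(a + M((70 - 10) - 63)) = (-49504 + 7200)/(-34404 + (-18000 - 125*((70 - 10) - 63))) = -42304/(-34404 + (-18000 - 125*(60 - 63))) = -42304/(-34404 + (-18000 - 125*(-3))) = -42304/(-34404 + (-18000 + 375)) = -42304/(-34404 - 17625) = -42304/(-52029) = -42304*(-1/52029) = 42304/52029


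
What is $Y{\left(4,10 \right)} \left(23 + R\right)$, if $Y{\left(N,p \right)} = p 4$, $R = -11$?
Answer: $480$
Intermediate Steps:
$Y{\left(N,p \right)} = 4 p$
$Y{\left(4,10 \right)} \left(23 + R\right) = 4 \cdot 10 \left(23 - 11\right) = 40 \cdot 12 = 480$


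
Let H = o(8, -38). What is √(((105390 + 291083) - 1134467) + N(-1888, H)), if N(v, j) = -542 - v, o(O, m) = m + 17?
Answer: 22*I*√1522 ≈ 858.28*I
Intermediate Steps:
o(O, m) = 17 + m
H = -21 (H = 17 - 38 = -21)
√(((105390 + 291083) - 1134467) + N(-1888, H)) = √(((105390 + 291083) - 1134467) + (-542 - 1*(-1888))) = √((396473 - 1134467) + (-542 + 1888)) = √(-737994 + 1346) = √(-736648) = 22*I*√1522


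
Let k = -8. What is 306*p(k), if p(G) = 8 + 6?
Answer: 4284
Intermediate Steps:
p(G) = 14
306*p(k) = 306*14 = 4284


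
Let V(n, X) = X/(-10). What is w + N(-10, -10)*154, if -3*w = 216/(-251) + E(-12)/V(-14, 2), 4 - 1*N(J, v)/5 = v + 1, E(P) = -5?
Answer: 7531471/753 ≈ 10002.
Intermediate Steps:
V(n, X) = -X/10 (V(n, X) = X*(-⅒) = -X/10)
N(J, v) = 15 - 5*v (N(J, v) = 20 - 5*(v + 1) = 20 - 5*(1 + v) = 20 + (-5 - 5*v) = 15 - 5*v)
w = -6059/753 (w = -(216/(-251) - 5/((-⅒*2)))/3 = -(216*(-1/251) - 5/(-⅕))/3 = -(-216/251 - 5*(-5))/3 = -(-216/251 + 25)/3 = -⅓*6059/251 = -6059/753 ≈ -8.0465)
w + N(-10, -10)*154 = -6059/753 + (15 - 5*(-10))*154 = -6059/753 + (15 + 50)*154 = -6059/753 + 65*154 = -6059/753 + 10010 = 7531471/753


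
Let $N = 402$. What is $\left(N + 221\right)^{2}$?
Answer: $388129$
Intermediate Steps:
$\left(N + 221\right)^{2} = \left(402 + 221\right)^{2} = 623^{2} = 388129$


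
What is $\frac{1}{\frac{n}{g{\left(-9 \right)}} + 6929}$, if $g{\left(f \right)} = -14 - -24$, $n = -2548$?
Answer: $\frac{5}{33371} \approx 0.00014983$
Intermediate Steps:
$g{\left(f \right)} = 10$ ($g{\left(f \right)} = -14 + 24 = 10$)
$\frac{1}{\frac{n}{g{\left(-9 \right)}} + 6929} = \frac{1}{- \frac{2548}{10} + 6929} = \frac{1}{\left(-2548\right) \frac{1}{10} + 6929} = \frac{1}{- \frac{1274}{5} + 6929} = \frac{1}{\frac{33371}{5}} = \frac{5}{33371}$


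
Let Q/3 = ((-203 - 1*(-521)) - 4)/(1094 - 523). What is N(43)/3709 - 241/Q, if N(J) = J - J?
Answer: -137611/942 ≈ -146.08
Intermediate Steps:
N(J) = 0
Q = 942/571 (Q = 3*(((-203 - 1*(-521)) - 4)/(1094 - 523)) = 3*(((-203 + 521) - 4)/571) = 3*((318 - 4)*(1/571)) = 3*(314*(1/571)) = 3*(314/571) = 942/571 ≈ 1.6497)
N(43)/3709 - 241/Q = 0/3709 - 241/942/571 = 0*(1/3709) - 241*571/942 = 0 - 137611/942 = -137611/942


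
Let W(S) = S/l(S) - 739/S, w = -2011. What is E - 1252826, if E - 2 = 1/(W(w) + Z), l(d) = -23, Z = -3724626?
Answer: -215825325063340493/172271065260 ≈ -1.2528e+6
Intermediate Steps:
W(S) = -739/S - S/23 (W(S) = S/(-23) - 739/S = S*(-1/23) - 739/S = -S/23 - 739/S = -739/S - S/23)
E = 344542084267/172271065260 (E = 2 + 1/((-739/(-2011) - 1/23*(-2011)) - 3724626) = 2 + 1/((-739*(-1/2011) + 2011/23) - 3724626) = 2 + 1/((739/2011 + 2011/23) - 3724626) = 2 + 1/(4061118/46253 - 3724626) = 2 + 1/(-172271065260/46253) = 2 - 46253/172271065260 = 344542084267/172271065260 ≈ 2.0000)
E - 1252826 = 344542084267/172271065260 - 1252826 = -215825325063340493/172271065260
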